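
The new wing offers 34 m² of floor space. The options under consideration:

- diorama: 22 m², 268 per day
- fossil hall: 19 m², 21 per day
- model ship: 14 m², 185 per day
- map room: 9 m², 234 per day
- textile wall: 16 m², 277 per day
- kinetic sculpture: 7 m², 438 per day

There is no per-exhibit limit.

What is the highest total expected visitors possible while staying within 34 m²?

1752

4×kinetic sculpture uses 28 of the 34 m² and totals 1752.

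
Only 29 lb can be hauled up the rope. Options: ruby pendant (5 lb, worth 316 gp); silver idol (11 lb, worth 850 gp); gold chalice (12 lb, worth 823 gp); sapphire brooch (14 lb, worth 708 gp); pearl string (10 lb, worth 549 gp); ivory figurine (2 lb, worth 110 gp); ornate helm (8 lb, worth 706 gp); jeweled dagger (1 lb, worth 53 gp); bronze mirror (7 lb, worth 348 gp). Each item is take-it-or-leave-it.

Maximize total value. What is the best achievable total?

2105

Taking the top-ratio items first gives ruby pendant + silver idol + ivory figurine + ornate helm + jeweled dagger for 2035 (27 lb).
Dropping ruby pendant and ivory figurine and jeweled dagger frees 8 lb; slotting in pearl string (10 lb) lifts the total to 2105 at 29 lb.
Runner-up silver idol + ivory figurine + ornate helm + jeweled dagger + bronze mirror tops out at 2067.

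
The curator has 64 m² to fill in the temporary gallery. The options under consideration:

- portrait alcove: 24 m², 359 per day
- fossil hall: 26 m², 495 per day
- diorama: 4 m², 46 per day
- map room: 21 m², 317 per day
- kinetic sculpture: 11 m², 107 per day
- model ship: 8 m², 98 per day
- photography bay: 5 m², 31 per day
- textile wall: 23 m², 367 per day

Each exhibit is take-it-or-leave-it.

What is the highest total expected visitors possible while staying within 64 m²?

Ranking by ratio (expected visitors/m²): fossil hall 19.04, textile wall 15.96, map room 15.10.
The ratio heuristic lands on fossil hall + diorama + model ship + textile wall (1006) but leaves 3 m² idle.
Dropping model ship frees 8 m²; slotting in kinetic sculpture (11 m²) lifts the total to 1015 at 64 m².
An exhaustive check of the 256 subsets confirms 1015.

1015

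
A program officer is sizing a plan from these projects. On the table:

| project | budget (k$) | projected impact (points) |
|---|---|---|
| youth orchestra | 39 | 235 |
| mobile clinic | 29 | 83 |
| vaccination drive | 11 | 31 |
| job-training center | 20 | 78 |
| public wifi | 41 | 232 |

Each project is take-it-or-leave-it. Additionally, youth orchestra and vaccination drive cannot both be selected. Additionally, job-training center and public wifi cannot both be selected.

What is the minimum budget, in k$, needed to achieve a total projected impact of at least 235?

39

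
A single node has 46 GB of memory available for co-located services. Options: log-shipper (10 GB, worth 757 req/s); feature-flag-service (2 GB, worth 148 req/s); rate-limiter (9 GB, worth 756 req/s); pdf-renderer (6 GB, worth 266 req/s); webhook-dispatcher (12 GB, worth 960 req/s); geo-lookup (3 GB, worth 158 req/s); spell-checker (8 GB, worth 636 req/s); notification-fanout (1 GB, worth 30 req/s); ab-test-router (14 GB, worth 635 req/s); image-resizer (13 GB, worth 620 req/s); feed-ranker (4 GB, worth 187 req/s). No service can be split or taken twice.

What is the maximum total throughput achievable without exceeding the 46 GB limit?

3474

A density-first pass picks log-shipper + feature-flag-service + rate-limiter + webhook-dispatcher + geo-lookup + spell-checker + notification-fanout — 3445 at 45 GB.
Dropping geo-lookup frees 3 GB; slotting in feed-ranker (4 GB) lifts the total to 3474 at 46 GB.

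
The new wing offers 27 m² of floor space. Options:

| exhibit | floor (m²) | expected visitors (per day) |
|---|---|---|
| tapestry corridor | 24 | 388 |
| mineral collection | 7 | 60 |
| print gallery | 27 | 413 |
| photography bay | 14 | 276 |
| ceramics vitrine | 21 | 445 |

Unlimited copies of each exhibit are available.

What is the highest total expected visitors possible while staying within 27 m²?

445

By expected visitors per m²: ceramics vitrine 21.19, photography bay 19.71, tapestry corridor 16.17, print gallery 15.30 lead.
The ratio ordering already packs tightly: ceramics vitrine, 21 m², 445.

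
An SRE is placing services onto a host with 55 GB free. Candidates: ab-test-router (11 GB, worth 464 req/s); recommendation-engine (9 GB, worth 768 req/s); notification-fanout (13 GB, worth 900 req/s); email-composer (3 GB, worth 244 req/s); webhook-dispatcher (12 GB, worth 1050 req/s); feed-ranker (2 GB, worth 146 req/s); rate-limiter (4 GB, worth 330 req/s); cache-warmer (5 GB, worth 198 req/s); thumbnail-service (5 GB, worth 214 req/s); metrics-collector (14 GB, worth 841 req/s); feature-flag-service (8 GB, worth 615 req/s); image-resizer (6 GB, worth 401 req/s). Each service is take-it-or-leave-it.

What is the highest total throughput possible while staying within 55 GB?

4308

A density-first pass picks recommendation-engine + notification-fanout + email-composer + webhook-dispatcher + feed-ranker + rate-limiter + feature-flag-service — 4053 at 51 GB.
Dropping feed-ranker frees 2 GB; slotting in image-resizer (6 GB) lifts the total to 4308 at 55 GB.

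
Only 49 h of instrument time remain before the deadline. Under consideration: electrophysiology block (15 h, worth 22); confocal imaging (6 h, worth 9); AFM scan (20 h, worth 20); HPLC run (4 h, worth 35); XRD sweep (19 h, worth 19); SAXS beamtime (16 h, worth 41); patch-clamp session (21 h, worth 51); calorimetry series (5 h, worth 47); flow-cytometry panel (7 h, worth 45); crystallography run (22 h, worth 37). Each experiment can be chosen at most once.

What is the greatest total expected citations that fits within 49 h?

190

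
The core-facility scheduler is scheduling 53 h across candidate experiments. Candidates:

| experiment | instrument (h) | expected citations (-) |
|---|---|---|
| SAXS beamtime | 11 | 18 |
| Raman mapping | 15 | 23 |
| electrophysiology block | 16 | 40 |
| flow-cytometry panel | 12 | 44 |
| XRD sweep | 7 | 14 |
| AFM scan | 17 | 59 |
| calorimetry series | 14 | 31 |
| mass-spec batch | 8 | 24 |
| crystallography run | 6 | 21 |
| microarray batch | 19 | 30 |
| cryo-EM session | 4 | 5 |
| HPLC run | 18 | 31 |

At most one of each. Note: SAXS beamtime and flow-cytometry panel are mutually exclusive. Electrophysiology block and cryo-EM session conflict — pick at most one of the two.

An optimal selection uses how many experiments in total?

The maximum expected citations within 53 h is 167.
One optimal bundle: electrophysiology block + flow-cytometry panel + AFM scan + mass-spec batch (53 h).
All optima have 4 experiments.

4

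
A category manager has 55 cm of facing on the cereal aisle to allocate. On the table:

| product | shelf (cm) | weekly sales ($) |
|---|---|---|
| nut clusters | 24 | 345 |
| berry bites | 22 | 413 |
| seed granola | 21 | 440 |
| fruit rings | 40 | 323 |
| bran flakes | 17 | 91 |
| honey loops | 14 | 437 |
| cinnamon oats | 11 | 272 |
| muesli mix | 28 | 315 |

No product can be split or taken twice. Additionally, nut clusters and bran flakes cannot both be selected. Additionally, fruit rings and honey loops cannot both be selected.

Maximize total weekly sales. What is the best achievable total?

1149

By weekly sales per cm: honey loops 31.21, cinnamon oats 24.73, seed granola 20.95, berry bites 18.77 lead.
Seed granola + honey loops + cinnamon oats uses 46 of the 55 cm and totals 1149.
Next best is berry bites + seed granola + cinnamon oats at 1125 (54 cm) — short by 24.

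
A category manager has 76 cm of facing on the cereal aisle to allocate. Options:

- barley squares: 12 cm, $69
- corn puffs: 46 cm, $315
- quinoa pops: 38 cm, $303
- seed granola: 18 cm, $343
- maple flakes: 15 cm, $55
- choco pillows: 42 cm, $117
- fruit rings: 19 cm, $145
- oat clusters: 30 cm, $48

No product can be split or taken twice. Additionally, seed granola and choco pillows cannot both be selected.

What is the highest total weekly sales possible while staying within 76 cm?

791

Density check — seed granola 19.06, quinoa pops 7.97, fruit rings 7.63 are the best per cm.
Best packing: quinoa pops + seed granola + fruit rings — 75 cm, 791 total.
Runner-up barley squares + corn puffs + seed granola tops out at 727.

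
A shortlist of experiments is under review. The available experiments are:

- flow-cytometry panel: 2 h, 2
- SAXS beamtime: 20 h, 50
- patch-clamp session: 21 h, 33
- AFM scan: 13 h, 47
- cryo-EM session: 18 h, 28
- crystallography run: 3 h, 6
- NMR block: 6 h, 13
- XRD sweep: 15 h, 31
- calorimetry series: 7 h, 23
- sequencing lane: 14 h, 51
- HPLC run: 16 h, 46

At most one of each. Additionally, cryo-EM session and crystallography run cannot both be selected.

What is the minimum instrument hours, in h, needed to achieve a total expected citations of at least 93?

Minimise h subject to total expected citations ≥ 93.
AFM scan + sequencing lane reaches 98 using 27 h.
No combination under 27 h hits 93.

27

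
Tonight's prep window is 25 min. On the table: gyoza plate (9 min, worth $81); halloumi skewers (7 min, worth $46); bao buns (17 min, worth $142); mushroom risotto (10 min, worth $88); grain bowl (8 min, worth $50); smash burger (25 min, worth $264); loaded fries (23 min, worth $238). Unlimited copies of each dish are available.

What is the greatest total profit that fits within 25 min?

264

Best packing: smash burger — 25 min, 264 total.
Every other selection either busts 25 min or fails to beat 264.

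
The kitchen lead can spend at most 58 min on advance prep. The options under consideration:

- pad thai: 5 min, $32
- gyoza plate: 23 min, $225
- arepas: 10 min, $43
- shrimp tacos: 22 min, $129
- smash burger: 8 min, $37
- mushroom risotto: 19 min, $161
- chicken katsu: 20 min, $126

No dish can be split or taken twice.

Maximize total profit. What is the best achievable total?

Taking the top-ratio dishes first gives pad thai + gyoza plate + smash burger + mushroom risotto for 455 (55 min).
Dropping smash burger frees 8 min; slotting in arepas (10 min) lifts the total to 461 at 57 min.

461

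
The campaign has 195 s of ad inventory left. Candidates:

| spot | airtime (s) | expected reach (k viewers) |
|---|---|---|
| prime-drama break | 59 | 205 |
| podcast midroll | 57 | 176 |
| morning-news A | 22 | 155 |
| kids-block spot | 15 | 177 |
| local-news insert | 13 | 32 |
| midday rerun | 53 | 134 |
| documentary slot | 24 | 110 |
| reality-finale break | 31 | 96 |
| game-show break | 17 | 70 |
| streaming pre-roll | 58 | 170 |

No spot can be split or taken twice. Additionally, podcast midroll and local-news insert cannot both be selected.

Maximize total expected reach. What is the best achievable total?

Taking the top-ratio spots first gives prime-drama break + morning-news A + kids-block spot + local-news insert + documentary slot + reality-finale break + game-show break for 845 (181 s).
The 44 s tied up in local-news insert and reality-finale break is better spent on podcast midroll — total rises to 893 (194 s).
Next best is prime-drama break + morning-news A + kids-block spot + documentary slot + game-show break + streaming pre-roll at 887 (195 s) — short by 6.

893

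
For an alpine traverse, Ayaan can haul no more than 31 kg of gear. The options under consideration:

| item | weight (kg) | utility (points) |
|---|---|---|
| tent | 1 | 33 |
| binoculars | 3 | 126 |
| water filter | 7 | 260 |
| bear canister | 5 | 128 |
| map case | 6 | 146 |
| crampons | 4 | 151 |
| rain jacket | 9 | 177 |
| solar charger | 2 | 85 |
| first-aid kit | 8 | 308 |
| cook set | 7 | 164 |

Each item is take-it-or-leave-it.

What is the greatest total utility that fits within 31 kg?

1109

A density-first pass picks tent + binoculars + water filter + bear canister + crampons + solar charger + first-aid kit — 1091 at 30 kg.
Dropping bear canister frees 5 kg; slotting in map case (6 kg) lifts the total to 1109 at 31 kg.
Nothing else within 31 kg beats 1109.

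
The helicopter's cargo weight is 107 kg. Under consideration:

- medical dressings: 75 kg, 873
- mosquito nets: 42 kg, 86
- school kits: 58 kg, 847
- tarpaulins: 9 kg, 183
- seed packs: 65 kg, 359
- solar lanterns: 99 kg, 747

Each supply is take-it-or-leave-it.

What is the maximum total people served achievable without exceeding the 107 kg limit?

The ratio heuristic lands on school kits + tarpaulins (1030) but leaves 40 kg idle.
Replace school kits with medical dressings: the trade gains 26 net, giving 1056 at 84 kg.
The closest alternative, school kits + tarpaulins, reaches only 1030.

1056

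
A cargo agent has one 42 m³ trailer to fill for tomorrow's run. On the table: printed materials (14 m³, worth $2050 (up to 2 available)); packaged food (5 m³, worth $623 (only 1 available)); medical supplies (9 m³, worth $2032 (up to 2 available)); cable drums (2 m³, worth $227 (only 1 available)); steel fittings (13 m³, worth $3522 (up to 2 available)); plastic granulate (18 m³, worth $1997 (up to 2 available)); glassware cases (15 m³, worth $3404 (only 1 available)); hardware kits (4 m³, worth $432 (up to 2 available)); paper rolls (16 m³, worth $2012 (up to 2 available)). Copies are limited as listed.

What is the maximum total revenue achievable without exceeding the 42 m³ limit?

The ratio ordering already packs tightly: 2×steel fittings + glassware cases, 41 m³, 10448.
No other feasible combination exceeds 10448.

10448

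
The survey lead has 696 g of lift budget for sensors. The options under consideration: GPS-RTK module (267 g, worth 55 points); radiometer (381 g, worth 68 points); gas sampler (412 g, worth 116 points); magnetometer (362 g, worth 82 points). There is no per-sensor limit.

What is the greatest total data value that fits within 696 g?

By data value per g: gas sampler 0.28, magnetometer 0.23, GPS-RTK module 0.21 lead.
The ratio ordering already packs tightly: GPS-RTK module + gas sampler, 679 g, 171.
Every other selection either busts 696 g or fails to beat 171.

171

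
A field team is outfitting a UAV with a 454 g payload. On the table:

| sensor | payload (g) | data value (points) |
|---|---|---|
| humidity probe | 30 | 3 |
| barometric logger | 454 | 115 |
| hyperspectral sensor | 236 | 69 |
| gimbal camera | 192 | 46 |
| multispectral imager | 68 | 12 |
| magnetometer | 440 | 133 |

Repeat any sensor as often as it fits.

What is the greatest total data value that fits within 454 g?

By data value per g: magnetometer 0.30, hyperspectral sensor 0.29, barometric logger 0.25, gimbal camera 0.24 lead.
Taking magnetometer: 440 g used, 133 in data value.
No other feasible combination exceeds 133.

133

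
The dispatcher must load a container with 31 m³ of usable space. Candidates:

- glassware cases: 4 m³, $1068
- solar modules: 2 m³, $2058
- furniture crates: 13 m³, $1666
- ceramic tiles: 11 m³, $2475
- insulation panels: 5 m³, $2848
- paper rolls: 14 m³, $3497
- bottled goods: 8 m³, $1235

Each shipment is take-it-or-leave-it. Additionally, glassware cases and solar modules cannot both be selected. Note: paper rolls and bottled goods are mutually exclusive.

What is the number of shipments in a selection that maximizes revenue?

4

The maximum revenue within 31 m³ is 9047.
solar modules + furniture crates + ceramic tiles + insulation panels hits 9047 at 31 m³.
Every optimal selection uses 4 shipments.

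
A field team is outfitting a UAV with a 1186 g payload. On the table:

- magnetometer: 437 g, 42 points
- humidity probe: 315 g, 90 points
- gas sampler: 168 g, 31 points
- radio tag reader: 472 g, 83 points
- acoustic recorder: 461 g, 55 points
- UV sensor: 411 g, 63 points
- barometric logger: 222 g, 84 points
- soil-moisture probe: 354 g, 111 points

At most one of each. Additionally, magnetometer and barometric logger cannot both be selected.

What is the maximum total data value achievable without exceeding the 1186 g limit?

Best packing: humidity probe + gas sampler + barometric logger + soil-moisture probe — 1059 g, 316 total.
Nothing else feasible within 1186 g beats 316.

316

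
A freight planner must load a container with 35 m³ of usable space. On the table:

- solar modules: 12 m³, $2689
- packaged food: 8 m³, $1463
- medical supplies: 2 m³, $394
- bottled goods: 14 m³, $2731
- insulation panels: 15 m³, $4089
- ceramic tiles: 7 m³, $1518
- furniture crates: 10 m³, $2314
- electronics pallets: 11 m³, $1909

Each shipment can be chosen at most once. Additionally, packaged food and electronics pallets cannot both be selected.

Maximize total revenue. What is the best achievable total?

Medical supplies + insulation panels + ceramic tiles + furniture crates uses 34 of the 35 m³ and totals 8315.
Next best is solar modules + insulation panels + ceramic tiles at 8296 (34 m³) — short by 19.

8315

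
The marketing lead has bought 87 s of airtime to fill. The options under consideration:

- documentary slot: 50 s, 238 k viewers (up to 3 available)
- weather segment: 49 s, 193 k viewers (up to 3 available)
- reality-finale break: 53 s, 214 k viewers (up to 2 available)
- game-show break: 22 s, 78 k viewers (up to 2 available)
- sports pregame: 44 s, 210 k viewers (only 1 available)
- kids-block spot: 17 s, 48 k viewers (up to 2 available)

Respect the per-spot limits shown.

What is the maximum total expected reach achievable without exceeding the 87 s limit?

Taking game-show break + sports pregame + kids-block spot: 83 s used, 336 in expected reach.
That's the maximum — no swap from here does better than 336.

336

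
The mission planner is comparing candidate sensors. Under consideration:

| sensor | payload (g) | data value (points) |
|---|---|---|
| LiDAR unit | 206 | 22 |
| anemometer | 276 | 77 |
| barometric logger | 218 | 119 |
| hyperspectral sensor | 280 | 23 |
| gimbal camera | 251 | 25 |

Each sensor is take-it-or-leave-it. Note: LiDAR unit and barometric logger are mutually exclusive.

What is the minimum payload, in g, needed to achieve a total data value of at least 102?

Look for the lowest-payload combination reaching 102.
barometric logger: 119 data value at 218 g.
No combination under 218 g hits 102.

218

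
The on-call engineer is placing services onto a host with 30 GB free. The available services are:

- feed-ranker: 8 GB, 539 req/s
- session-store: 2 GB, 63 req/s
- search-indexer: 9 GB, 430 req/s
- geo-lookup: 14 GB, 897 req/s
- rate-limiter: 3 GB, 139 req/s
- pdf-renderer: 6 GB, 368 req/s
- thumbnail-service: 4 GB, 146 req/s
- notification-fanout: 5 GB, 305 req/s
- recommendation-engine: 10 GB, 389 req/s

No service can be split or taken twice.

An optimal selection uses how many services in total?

Best achievable throughput is 1880.
One optimal bundle: feed-ranker + geo-lookup + rate-limiter + notification-fanout (30 GB).
All optima have 4 services.

4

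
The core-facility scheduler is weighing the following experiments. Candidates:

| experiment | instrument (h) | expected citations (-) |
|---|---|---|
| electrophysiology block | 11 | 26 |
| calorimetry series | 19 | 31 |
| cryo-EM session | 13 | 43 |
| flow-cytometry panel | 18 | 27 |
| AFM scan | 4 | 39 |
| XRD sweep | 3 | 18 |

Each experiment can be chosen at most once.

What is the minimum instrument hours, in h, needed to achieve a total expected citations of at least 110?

31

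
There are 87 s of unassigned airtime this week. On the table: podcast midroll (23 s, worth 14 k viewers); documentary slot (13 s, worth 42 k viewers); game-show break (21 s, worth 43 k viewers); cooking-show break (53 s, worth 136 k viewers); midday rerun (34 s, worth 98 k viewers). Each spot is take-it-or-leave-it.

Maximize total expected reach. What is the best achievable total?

Greedy by ratio would take documentary slot + game-show break + midday rerun: 68 s used, total 183.
Replace documentary slot and game-show break with cooking-show break: the trade gains 51 net, giving 234 at 87 s.
The closest alternative, documentary slot + game-show break + cooking-show break, reaches only 221.

234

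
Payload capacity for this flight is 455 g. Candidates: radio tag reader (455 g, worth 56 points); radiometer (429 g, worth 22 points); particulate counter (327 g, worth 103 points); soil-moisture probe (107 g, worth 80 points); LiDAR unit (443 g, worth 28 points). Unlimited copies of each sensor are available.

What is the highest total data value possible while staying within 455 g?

Taking 4×soil-moisture probe: 428 g used, 320 in data value.

320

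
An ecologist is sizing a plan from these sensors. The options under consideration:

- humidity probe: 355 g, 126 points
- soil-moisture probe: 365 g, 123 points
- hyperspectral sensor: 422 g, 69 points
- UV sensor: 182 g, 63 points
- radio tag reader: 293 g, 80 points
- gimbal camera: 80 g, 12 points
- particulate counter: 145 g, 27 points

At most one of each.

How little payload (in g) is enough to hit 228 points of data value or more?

Look for the lowest-payload combination reaching 228.
humidity probe + soil-moisture probe reaches 249 using 720 g.
No combination under 720 g hits 228.

720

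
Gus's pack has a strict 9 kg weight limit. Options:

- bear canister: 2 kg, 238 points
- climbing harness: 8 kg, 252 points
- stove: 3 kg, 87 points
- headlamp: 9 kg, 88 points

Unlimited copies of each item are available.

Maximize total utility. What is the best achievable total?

952

By utility per kg: bear canister 119.00, climbing harness 31.50, stove 29.00, headlamp 9.78 lead.
The ratio ordering already packs tightly: 4×bear canister, 8 kg, 952.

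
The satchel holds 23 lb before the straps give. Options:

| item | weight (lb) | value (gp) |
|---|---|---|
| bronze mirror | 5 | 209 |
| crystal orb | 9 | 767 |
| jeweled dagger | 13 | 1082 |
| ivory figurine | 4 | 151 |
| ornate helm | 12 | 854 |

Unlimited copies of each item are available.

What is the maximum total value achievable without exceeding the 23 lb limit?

Density check — crystal orb 85.22, jeweled dagger 83.23, ornate helm 71.17, bronze mirror 41.80 are the best per lb.
A density-first pass picks bronze mirror + 2×crystal orb — 1743 at 23 lb.
The 14 lb tied up in bronze mirror and crystal orb is better spent on jeweled dagger — total rises to 1849 (22 lb).
Nothing else within 23 lb beats 1849.

1849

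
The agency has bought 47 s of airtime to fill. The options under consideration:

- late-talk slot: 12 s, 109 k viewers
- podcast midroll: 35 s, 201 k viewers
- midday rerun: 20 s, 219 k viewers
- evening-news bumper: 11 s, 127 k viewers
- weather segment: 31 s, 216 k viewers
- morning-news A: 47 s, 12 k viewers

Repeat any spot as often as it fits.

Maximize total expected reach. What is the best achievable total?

Ranking by ratio (expected reach/s): evening-news bumper 11.55, midday rerun 10.95, late-talk slot 9.08, weather segment 6.97.
4×evening-news bumper uses 44 of the 47 s and totals 508.
No other feasible combination exceeds 508.

508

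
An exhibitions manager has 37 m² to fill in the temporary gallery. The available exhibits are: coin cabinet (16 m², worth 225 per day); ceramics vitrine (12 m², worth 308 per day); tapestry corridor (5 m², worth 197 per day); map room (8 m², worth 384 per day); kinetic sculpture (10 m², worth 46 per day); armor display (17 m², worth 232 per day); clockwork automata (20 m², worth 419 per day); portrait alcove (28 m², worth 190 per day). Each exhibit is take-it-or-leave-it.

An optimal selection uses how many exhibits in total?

Optimal total is 1000.
One optimal bundle: tapestry corridor + map room + clockwork automata (33 m²).
Every optimal selection uses 3 exhibits.

3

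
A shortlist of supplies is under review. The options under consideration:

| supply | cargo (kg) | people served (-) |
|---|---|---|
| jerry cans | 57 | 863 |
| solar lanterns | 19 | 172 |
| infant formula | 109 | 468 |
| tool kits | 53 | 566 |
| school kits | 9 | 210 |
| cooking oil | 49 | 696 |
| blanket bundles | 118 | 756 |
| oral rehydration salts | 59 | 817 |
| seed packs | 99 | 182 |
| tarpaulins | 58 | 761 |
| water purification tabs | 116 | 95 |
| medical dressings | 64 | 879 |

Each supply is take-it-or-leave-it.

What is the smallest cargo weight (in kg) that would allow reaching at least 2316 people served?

Minimise kg subject to total people served ≥ 2316.
jerry cans + cooking oil + tarpaulins reaches 2320 using 164 kg.
Below 164 kg the best achievable stays under 2316.

164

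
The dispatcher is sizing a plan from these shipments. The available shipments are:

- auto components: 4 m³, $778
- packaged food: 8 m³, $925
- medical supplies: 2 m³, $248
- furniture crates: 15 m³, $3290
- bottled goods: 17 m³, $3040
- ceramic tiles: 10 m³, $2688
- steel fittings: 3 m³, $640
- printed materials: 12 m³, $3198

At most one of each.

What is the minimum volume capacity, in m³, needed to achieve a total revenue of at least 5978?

Need the lightest bundle worth ≥ 5978.
medical supplies + ceramic tiles + printed materials reaches 6134 using 24 m³.
Any bundle with less than 24 m³ falls short of 5978.

24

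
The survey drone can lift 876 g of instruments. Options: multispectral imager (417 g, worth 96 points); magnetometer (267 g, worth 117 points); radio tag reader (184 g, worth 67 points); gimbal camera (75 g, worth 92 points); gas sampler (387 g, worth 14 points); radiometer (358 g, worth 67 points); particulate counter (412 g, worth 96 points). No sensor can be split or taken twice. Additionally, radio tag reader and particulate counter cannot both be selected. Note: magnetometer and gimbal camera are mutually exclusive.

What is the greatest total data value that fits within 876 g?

280

Multispectral imager + magnetometer + radio tag reader uses 868 of the 876 g and totals 280.
Nothing else feasible within 876 g beats 280.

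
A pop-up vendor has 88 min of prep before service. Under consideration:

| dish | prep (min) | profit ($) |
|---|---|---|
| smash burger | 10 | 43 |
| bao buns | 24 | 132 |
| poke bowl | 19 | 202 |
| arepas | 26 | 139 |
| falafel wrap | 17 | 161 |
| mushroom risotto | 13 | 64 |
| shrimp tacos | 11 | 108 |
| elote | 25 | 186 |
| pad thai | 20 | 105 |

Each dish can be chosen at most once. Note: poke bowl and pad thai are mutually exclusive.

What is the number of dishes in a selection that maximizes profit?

5

The maximum profit within 88 min is 721.
For example poke bowl + falafel wrap + mushroom risotto + shrimp tacos + elote achieves it, using 85 min.
All optima have 5 dishes.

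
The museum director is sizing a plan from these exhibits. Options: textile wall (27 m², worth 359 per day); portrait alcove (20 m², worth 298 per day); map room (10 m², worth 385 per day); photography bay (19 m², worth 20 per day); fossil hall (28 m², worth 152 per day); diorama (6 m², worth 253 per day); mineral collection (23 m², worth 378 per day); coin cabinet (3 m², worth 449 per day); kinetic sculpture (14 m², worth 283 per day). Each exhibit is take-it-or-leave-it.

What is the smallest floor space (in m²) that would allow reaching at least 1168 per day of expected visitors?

33

Need the lightest bundle worth ≥ 1168.
map room + diorama + coin cabinet + kinetic sculpture: 1370 expected visitors at 33 m².
Below 33 m² the best achievable stays under 1168.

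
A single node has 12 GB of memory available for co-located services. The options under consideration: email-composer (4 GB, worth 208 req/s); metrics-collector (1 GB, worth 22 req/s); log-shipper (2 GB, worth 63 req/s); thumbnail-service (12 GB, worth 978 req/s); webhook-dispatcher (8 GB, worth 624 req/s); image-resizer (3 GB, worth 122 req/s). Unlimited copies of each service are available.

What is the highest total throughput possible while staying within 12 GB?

978

The ratio ordering already packs tightly: thumbnail-service, 12 GB, 978.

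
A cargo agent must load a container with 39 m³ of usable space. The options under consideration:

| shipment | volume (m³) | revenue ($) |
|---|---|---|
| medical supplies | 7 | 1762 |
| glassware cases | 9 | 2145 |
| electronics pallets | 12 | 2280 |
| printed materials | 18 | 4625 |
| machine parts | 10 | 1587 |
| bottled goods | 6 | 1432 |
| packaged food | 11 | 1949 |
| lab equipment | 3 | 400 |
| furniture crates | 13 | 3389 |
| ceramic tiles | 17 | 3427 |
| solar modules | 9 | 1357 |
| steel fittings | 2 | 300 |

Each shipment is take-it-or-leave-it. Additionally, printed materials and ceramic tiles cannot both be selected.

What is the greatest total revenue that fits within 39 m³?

9776

The ratio ordering already packs tightly: medical supplies + printed materials + furniture crates, 38 m³, 9776.
No other feasible combination exceeds 9776.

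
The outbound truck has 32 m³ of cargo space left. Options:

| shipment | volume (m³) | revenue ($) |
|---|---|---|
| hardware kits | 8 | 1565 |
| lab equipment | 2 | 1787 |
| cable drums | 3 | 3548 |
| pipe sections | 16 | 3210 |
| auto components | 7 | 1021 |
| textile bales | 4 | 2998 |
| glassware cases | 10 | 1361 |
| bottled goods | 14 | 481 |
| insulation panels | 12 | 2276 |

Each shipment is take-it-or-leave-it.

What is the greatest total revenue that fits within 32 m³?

12564

The ratio ordering already packs tightly: lab equipment + cable drums + pipe sections + auto components + textile bales, 32 m³, 12564.
The closest alternative, hardware kits + lab equipment + cable drums + textile bales + insulation panels, reaches only 12174.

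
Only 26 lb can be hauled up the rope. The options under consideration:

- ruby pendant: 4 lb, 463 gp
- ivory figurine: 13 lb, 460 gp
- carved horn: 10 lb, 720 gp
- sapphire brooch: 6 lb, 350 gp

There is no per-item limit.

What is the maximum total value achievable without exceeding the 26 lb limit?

2778

Density check — ruby pendant 115.75, carved horn 72.00, sapphire brooch 58.33 are the best per lb.
The ratio ordering already packs tightly: 6×ruby pendant, 24 lb, 2778.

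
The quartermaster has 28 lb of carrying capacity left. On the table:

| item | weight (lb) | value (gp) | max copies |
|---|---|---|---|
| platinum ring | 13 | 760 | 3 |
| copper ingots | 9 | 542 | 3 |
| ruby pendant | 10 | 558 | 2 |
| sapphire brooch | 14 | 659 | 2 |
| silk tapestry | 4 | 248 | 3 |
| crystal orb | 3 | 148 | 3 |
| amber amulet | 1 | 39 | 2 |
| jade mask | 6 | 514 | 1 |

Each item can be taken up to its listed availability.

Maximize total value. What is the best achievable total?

1846

Greedy by ratio would take copper ingots + 3×silk tapestry + amber amulet + jade mask: 28 lb used, total 1839.
Dropping 2×silk tapestry and amber amulet frees 9 lb; slotting in copper ingots (9 lb) lifts the total to 1846 at 28 lb.
Nothing else within 28 lb beats 1846.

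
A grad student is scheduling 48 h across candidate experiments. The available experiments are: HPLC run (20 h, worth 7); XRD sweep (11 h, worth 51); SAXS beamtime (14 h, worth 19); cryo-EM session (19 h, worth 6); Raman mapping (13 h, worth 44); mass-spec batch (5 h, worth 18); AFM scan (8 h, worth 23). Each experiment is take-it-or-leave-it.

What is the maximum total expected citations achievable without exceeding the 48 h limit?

The ratio heuristic lands on XRD sweep + Raman mapping + mass-spec batch + AFM scan (136) but leaves 11 h idle.
Dropping mass-spec batch frees 5 h; slotting in SAXS beamtime (14 h) lifts the total to 137 at 46 h.

137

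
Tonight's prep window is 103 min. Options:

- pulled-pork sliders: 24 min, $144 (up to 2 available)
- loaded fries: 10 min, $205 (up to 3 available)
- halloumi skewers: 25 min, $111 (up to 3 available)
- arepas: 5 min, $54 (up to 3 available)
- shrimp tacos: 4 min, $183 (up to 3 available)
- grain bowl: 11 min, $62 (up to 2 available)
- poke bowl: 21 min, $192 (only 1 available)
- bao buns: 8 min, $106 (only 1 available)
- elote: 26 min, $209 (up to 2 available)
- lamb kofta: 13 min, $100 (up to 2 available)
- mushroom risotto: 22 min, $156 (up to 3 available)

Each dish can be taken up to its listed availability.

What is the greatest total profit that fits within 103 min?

1726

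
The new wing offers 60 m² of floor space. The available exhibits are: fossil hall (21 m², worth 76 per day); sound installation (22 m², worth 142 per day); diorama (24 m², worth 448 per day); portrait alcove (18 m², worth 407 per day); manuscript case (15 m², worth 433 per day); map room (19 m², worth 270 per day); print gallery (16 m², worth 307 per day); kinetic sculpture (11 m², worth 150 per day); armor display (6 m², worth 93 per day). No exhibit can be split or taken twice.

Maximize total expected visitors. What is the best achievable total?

1297

By expected visitors per m²: manuscript case 28.87, portrait alcove 22.61, print gallery 19.19 lead.
The ratio heuristic lands on portrait alcove + manuscript case + print gallery + armor display (1240) but leaves 5 m² idle.
The 6 m² tied up in armor display is better spent on kinetic sculpture — total rises to 1297 (60 m²).
An exhaustive check of the 512 subsets confirms 1297.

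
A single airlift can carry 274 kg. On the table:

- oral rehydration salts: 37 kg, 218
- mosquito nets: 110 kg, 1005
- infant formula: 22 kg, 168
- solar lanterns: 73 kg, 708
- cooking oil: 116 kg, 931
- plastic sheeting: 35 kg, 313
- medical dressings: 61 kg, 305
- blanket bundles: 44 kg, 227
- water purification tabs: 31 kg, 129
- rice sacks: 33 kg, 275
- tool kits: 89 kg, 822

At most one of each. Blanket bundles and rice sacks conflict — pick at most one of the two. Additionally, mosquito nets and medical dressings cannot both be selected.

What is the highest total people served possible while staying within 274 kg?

By people served per kg: solar lanterns 9.70, tool kits 9.24, mosquito nets 9.14, plastic sheeting 8.94 lead.
Best packing: mosquito nets + solar lanterns + tool kits — 272 kg, 2535 total.
Runner-up mosquito nets + infant formula + solar lanterns + plastic sheeting + rice sacks tops out at 2469.

2535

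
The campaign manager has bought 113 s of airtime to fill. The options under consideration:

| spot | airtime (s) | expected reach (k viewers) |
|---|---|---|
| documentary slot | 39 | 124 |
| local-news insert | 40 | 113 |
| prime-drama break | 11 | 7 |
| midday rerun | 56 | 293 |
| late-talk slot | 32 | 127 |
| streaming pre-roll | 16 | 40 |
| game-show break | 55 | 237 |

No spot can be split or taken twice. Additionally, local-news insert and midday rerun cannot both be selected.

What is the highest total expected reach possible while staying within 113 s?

530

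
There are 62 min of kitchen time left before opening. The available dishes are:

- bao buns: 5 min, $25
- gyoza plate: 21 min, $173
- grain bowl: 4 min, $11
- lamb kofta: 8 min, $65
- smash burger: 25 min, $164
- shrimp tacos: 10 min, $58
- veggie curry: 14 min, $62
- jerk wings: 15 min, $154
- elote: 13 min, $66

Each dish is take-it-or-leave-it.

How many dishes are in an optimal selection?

3

The maximum profit within 62 min is 491.
One optimal bundle: gyoza plate + smash burger + jerk wings (61 min).
Every optimal selection uses 3 dishes.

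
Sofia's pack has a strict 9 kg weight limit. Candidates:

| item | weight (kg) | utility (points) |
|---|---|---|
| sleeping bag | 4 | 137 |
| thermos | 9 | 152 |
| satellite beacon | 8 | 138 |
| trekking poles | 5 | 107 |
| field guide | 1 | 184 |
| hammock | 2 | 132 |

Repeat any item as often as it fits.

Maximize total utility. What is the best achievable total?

1656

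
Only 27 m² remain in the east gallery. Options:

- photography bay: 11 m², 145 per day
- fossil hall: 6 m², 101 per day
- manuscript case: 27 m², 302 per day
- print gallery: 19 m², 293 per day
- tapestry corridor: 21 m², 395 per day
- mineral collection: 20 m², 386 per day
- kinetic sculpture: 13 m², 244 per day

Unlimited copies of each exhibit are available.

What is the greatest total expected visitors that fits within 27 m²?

496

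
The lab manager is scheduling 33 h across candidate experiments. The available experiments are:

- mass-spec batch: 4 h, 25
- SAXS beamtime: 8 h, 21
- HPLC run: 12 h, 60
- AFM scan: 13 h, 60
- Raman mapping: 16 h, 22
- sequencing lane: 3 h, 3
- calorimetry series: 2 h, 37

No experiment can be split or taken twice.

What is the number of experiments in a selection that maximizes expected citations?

4

The maximum expected citations within 33 h is 182.
One optimal bundle: mass-spec batch + HPLC run + AFM scan + calorimetry series (31 h).
Any selection reaching 182 contains exactly 4 experiments.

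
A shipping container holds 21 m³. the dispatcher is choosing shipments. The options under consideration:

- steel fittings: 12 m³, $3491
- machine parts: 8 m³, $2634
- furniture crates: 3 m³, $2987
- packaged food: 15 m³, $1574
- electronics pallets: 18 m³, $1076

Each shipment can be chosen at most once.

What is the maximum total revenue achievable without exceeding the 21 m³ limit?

6478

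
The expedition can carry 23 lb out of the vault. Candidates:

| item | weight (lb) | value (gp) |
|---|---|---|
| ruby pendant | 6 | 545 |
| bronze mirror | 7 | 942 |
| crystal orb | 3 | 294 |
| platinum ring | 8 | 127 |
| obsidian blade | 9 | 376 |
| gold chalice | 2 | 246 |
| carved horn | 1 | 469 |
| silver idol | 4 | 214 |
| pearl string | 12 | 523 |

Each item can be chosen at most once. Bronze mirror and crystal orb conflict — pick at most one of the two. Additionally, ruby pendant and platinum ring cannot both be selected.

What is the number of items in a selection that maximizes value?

Best achievable value is 2416.
One optimal bundle: ruby pendant + bronze mirror + gold chalice + carved horn + silver idol (20 lb).
Any selection reaching 2416 contains exactly 5 items.

5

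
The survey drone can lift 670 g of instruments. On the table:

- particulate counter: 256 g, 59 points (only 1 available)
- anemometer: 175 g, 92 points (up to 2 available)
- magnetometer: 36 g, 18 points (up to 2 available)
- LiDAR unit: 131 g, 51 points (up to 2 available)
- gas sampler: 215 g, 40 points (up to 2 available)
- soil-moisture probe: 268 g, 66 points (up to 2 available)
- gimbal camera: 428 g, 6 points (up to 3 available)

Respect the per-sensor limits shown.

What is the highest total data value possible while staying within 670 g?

304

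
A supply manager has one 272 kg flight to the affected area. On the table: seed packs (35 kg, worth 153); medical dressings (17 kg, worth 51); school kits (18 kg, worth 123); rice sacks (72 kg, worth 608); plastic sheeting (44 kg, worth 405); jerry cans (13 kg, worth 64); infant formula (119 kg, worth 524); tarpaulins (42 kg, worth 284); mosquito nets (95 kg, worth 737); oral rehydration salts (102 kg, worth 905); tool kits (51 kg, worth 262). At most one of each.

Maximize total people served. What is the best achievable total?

2250

Greedy by ratio would take medical dressings + school kits + rice sacks + plastic sheeting + jerry cans + oral rehydration salts: 266 kg used, total 2156.
Using the slack differently, rice sacks + mosquito nets + oral rehydration salts comes to 2250 at 269 kg.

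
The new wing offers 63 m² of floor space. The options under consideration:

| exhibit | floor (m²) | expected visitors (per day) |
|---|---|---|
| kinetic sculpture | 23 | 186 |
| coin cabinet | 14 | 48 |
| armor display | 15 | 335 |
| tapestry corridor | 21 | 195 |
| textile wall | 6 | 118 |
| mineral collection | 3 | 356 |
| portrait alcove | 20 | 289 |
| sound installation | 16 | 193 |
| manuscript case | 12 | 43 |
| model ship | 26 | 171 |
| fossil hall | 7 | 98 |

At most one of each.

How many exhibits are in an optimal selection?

5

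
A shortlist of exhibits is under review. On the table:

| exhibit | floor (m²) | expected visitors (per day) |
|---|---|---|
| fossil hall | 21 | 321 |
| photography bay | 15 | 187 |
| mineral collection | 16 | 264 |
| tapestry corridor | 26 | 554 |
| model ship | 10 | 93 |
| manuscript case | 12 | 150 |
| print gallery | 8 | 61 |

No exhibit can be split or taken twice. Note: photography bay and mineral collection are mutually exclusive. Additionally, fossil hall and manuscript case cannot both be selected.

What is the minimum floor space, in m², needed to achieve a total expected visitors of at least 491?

26

Minimise m² subject to total expected visitors ≥ 491.
tapestry corridor: 554 expected visitors at 26 m².
No combination under 26 m² hits 491.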